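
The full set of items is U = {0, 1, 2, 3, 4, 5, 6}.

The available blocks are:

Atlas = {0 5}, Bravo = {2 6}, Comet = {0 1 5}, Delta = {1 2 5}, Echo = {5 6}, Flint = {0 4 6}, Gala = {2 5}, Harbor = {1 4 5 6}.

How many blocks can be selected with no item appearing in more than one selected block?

Flint, Gala are pairwise disjoint (Flint={0,4,6}; Gala={2,5}).
Every remaining block overlaps one of these, and no 3 of the listed blocks are pairwise disjoint, so 2 is the maximum.

2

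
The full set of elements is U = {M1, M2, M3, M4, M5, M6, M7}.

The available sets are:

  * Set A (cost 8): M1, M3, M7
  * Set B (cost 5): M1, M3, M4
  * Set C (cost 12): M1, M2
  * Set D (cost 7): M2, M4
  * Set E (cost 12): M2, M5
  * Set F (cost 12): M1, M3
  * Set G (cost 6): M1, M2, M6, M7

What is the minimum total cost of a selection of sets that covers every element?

B, E, G together cover every element (B ∪ E ∪ G = {M1, M2, M3, M4, M5, M6, M7}); total cost 5 + 12 + 6 = 23.
No covering selection has total cost below 23.

23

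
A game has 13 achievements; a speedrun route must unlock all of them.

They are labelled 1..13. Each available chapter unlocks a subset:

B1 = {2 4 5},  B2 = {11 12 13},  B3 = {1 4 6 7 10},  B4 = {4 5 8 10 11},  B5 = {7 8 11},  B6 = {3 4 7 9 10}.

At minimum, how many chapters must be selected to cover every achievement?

B1 and B2 and B3 and B4 and B6 together: B1 ∪ B2 ∪ B3 ∪ B4 ∪ B6 = {1, 2, 3, 4, 5, 6, 7, 8, 9, 10, 11, 12, 13} — every achievement is covered.
No 4 of the 6 chapters cover everything (all 15 combinations miss at least one achievement), so 5 is optimal.

5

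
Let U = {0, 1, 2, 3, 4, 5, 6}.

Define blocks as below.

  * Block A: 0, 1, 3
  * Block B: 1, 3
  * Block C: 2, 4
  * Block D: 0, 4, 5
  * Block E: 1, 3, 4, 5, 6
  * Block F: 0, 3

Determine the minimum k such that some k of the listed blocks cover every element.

C and D and E together: C ∪ D ∪ E = {0, 1, 2, 3, 4, 5, 6} — every element is covered.
Only C contains 2, so C is forced; the remaining 5 elements need at least 2 more blocks (each remaining block adds at most 4) — so at least 3 blocks are needed, and 3 is optimal.

3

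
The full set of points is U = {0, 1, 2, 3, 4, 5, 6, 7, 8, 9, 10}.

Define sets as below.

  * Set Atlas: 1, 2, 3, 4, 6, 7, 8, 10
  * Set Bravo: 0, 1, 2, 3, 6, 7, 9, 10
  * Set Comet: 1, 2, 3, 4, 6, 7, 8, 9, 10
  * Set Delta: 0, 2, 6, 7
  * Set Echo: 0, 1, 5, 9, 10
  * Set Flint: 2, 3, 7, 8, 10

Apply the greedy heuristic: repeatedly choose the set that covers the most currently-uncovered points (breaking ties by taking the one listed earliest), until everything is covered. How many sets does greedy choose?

Greedy: pick Comet (covers 9 new) → pick Echo (covers 2 new). Total picks: 2.

2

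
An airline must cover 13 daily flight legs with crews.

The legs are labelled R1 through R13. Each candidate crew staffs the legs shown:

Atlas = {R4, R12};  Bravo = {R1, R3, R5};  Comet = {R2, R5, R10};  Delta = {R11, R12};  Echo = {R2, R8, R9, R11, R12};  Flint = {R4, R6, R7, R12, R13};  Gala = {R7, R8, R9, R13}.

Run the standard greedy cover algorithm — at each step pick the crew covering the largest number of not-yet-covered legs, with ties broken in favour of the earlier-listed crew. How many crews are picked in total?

Greedy: pick Echo (covers 5 new) → pick Flint (covers 4 new) → pick Bravo (covers 3 new) → pick Comet (covers 1 new). Total picks: 4.

4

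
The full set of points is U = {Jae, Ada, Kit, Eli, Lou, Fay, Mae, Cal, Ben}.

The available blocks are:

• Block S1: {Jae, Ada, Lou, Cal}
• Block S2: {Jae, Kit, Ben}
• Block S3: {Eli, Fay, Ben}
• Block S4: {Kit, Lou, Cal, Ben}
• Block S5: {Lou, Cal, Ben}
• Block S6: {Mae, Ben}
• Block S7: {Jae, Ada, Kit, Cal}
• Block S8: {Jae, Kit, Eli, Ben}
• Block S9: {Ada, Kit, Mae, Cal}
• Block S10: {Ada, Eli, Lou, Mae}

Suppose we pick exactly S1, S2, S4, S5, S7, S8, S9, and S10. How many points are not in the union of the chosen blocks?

1

Union of S1, S2, S4, S5, S7, S8, S9, S10 = {Jae, Ada, Kit, Eli, Lou, Mae, Cal, Ben}.
Not covered: Fay — 1 point.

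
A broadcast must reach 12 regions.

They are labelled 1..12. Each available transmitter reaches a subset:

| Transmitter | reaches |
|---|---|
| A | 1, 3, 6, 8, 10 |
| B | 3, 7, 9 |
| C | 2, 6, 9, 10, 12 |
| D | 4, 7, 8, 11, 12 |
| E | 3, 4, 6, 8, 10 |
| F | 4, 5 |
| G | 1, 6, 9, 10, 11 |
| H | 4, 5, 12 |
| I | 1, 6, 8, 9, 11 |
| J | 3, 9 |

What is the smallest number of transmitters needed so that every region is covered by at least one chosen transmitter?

A and C and D and H together: A ∪ C ∪ D ∪ H = {1, 2, 3, 4, 5, 6, 7, 8, 9, 10, 11, 12} — every region is covered.
No 3 of the 10 transmitters cover everything (all 120 combinations miss at least one region), so 4 is optimal.

4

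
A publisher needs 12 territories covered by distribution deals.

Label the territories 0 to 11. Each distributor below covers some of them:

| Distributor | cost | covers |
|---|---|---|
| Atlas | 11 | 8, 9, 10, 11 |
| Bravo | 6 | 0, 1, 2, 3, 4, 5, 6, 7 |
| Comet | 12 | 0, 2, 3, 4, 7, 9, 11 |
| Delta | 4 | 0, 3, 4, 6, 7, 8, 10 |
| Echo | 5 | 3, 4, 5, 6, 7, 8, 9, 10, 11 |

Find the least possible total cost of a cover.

11

Bravo, Echo together cover every territory (Bravo ∪ Echo = {0, 1, 2, 3, 4, 5, 6, 7, 8, 9, 10, 11}); total cost 6 + 5 = 11.
No covering selection has total cost below 11.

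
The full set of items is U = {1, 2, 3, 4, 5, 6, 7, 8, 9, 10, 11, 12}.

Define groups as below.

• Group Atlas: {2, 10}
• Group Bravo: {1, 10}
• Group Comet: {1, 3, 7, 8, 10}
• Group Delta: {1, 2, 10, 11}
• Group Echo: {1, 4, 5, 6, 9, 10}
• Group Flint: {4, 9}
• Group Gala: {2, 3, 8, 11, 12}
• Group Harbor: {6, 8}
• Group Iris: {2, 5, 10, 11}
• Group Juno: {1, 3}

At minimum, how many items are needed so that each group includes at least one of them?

The 4 items {1, 8, 9, 10} hit every group.
The groups Atlas, Flint, Harbor, Juno are pairwise disjoint, so any hitting set needs a separate item for each — at least 4. Hence 4 is optimal.

4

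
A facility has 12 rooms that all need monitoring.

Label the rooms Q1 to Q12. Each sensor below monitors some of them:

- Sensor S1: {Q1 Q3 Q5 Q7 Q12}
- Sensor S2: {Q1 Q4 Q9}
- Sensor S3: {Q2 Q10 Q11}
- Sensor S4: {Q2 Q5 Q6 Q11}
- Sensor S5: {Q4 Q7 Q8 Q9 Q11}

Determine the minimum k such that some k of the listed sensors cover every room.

S1 and S3 and S4 and S5 together: S1 ∪ S3 ∪ S4 ∪ S5 = {Q1, Q2, Q3, Q4, Q5, Q6, Q7, Q8, Q9, Q10, Q11, Q12} — every room is covered.
No 3 of the 5 sensors cover everything (all 10 combinations miss at least one room), so 4 is optimal.

4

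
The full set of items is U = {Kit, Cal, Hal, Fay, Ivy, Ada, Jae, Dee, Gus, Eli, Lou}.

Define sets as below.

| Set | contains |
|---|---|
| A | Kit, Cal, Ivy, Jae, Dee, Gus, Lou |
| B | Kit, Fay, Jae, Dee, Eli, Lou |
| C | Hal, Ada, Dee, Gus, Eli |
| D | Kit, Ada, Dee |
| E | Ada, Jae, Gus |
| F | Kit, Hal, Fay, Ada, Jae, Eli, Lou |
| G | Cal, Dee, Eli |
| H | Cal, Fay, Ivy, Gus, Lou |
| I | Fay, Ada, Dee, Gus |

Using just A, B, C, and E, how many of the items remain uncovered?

Union of A, B, C, E = {Kit, Cal, Hal, Fay, Ivy, Ada, Jae, Dee, Gus, Eli, Lou} — that's every item, so 0 are uncovered.

0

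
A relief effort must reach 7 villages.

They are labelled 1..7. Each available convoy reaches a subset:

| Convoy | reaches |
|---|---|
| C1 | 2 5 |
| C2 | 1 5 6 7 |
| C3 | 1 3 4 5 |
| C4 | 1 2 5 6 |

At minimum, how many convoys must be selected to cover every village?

Take {C1, C2, C3}. Their union is {1, 2, 3, 4, 5, 6, 7}, which is all 7 villages.
Only C3 contains 3, so C3 is forced; the remaining 3 villages need at least 2 more convoys (each remaining convoy adds at most 2) — so at least 3 convoys are needed, and 3 is optimal.

3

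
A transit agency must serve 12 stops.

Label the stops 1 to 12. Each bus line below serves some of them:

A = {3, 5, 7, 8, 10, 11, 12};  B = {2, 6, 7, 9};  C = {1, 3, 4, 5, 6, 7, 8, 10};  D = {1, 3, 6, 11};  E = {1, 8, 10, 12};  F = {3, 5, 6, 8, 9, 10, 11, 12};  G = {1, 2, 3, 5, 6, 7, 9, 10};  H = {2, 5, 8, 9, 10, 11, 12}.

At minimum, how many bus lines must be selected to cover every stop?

2

C and H together: C ∪ H = {1, 2, 3, 4, 5, 6, 7, 8, 9, 10, 11, 12} — every stop is covered.
No single bus line has all 12 stops (the largest, C, has 8), so 2 is optimal.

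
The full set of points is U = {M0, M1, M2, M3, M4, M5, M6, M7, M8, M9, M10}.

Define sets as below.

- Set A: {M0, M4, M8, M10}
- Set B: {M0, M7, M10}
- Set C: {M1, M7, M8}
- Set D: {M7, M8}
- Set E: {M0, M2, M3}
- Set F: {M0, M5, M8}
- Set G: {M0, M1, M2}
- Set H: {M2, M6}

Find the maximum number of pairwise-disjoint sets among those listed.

2

D, E are pairwise disjoint (D={M7,M8}; E={M0,M2,M3}).
Every remaining set overlaps one of these, and no 3 of the listed sets are pairwise disjoint, so 2 is the maximum.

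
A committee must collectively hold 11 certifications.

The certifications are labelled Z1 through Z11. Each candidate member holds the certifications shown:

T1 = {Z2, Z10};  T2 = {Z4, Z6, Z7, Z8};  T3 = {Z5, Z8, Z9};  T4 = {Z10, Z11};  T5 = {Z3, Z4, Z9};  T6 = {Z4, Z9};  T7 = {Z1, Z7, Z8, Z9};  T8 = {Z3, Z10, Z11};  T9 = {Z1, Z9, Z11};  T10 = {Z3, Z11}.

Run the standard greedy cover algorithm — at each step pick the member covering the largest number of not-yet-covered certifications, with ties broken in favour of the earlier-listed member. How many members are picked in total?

5

Greedy: pick T2 (covers 4 new) → pick T8 (covers 3 new) → pick T3 (covers 2 new) → pick T1 (covers 1 new) → pick T7 (covers 1 new). Total picks: 5.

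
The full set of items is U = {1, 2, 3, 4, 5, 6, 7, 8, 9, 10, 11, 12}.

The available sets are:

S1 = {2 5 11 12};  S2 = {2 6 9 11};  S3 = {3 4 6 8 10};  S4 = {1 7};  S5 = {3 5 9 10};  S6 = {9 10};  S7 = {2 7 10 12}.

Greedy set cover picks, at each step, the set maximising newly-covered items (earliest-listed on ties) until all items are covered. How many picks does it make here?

Greedy: pick S3 (covers 5 new) → pick S1 (covers 4 new) → pick S4 (covers 2 new) → pick S2 (covers 1 new). Total picks: 4.

4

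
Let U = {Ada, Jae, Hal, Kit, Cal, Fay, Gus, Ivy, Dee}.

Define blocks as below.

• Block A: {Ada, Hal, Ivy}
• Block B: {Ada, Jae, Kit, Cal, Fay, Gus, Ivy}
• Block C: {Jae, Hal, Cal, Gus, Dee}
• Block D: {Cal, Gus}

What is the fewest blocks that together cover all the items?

2

B and C together: B ∪ C = {Ada, Jae, Hal, Kit, Cal, Fay, Gus, Ivy, Dee} — every item is covered.
No single block has all 9 items (the largest, B, has 7), so 2 is optimal.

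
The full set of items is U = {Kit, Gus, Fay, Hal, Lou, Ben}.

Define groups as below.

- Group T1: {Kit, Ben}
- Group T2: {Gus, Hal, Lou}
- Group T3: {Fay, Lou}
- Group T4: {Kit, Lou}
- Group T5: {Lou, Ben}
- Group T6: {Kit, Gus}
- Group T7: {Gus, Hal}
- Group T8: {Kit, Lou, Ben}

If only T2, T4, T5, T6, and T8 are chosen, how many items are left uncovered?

1

Union of T2, T4, T5, T6, T8 = {Kit, Gus, Hal, Lou, Ben}.
Not covered: Fay — 1 item.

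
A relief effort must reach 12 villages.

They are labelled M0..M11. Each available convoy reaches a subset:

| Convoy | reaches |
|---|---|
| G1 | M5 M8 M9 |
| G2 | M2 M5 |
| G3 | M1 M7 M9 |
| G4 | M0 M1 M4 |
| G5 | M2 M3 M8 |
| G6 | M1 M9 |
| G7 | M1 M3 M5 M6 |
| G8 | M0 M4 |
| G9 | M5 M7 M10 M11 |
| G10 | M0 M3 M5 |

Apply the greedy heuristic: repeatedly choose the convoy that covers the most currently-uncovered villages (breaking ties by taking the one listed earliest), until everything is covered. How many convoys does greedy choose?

5

Greedy: pick G7 (covers 4 new) → pick G9 (covers 3 new) → pick G1 (covers 2 new) → pick G4 (covers 2 new) → pick G2 (covers 1 new). Total picks: 5.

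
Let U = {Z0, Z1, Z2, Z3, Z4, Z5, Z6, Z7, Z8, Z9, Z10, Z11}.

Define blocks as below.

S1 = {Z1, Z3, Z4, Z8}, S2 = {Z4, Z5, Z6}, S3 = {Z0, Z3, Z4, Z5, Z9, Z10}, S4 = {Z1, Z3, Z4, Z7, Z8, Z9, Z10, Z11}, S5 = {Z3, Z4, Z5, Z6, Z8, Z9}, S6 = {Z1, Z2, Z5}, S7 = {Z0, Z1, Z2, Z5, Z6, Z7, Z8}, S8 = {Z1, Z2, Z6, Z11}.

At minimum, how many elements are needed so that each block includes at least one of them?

The 2 elements {Z2, Z4} hit every block.
The blocks S3, S8 are pairwise disjoint, so any hitting set needs a separate element for each — at least 2. Hence 2 is optimal.

2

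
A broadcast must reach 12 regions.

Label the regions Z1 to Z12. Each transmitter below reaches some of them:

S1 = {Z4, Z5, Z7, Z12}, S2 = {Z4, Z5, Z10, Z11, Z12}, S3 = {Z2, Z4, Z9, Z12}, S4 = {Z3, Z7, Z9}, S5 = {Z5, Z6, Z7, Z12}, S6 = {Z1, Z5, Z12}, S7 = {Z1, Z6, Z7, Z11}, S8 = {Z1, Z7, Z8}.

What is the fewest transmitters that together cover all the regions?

5

S2 and S3 and S4 and S7 and S8 together: S2 ∪ S3 ∪ S4 ∪ S7 ∪ S8 = {Z1, Z2, Z3, Z4, Z5, Z6, Z7, Z8, Z9, Z10, Z11, Z12} — every region is covered.
No 4 of the 8 transmitters cover everything (all 70 combinations miss at least one region), so 5 is optimal.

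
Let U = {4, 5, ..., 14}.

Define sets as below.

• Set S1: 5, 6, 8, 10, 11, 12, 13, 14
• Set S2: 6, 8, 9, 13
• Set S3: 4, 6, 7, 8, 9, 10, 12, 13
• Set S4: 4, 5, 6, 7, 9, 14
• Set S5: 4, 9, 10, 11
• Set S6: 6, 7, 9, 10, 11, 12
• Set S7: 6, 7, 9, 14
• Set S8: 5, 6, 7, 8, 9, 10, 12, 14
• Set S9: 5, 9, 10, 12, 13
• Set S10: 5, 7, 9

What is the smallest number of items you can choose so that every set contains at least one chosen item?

H = {9, 10} meets every set (each contains at least one member of H), and |H| = 2.
No single item lies in every set, so at least 2 are needed and 2 is optimal.

2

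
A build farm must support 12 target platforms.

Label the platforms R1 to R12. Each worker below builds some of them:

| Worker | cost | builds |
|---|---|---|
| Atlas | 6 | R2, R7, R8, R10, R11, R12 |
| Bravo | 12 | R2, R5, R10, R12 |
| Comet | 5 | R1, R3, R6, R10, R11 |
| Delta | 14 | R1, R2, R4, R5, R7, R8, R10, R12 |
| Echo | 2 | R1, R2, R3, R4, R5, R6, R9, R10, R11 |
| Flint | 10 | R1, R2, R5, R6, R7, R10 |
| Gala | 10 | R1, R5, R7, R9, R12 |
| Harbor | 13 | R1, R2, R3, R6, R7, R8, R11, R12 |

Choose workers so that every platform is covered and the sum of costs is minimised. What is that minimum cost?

Atlas, Echo together cover every platform (Atlas ∪ Echo = {R1, R2, R3, R4, R5, R6, R7, R8, R9, R10, R11, R12}); total cost 6 + 2 = 8.
No covering selection has total cost below 8.

8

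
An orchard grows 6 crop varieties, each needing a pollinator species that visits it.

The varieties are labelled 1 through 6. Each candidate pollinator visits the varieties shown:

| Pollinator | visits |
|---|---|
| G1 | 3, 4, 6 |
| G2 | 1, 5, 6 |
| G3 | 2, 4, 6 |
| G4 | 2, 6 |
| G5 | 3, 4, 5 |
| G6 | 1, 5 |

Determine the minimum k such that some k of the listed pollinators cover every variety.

Take {G3, G5, G6}. Their union is {1, 2, 3, 4, 5, 6}, which is all 6 varieties.
No 2 of the 6 pollinators cover everything (all 15 combinations miss at least one variety), so 3 is optimal.

3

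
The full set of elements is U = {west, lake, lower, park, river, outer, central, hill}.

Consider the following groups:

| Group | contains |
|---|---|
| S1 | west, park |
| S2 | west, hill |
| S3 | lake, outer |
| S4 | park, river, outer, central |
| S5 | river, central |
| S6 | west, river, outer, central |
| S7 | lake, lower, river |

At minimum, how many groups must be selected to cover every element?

S2, S4, and S7 cover everything between them: the union {west, lake, lower, park, river, outer, central, hill} is all of U.
Only S7 contains lower, so S7 is forced; the remaining 5 elements need at least 2 more groups (each remaining group adds at most 3) — so at least 3 groups are needed, and 3 is optimal.

3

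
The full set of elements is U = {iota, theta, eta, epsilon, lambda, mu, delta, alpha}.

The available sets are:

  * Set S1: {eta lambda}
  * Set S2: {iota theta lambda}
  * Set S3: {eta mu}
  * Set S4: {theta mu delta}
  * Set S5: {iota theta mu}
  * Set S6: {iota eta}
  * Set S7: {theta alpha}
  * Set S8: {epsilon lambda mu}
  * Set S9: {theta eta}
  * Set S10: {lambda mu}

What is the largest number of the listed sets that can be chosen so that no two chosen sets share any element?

3

S6, S7, S8 are pairwise disjoint (S6={iota,eta}; S7={theta,alpha}; S8={epsilon,lambda,mu}).
Every remaining set overlaps one of these, and no 4 of the listed sets are pairwise disjoint, so 3 is the maximum.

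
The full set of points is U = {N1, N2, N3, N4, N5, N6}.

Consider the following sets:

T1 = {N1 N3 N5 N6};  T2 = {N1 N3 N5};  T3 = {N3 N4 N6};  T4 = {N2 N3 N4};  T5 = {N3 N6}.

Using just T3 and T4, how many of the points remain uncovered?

2

Union of T3, T4 = {N2, N3, N4, N6}.
Not covered: N1, N5 — 2 points.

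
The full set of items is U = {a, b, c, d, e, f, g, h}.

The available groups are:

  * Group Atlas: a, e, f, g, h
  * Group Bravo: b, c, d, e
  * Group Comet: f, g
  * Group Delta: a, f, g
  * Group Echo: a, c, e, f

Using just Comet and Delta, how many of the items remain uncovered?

Union of Comet, Delta = {a, f, g}.
Not covered: b, c, d, e, h — 5 items.

5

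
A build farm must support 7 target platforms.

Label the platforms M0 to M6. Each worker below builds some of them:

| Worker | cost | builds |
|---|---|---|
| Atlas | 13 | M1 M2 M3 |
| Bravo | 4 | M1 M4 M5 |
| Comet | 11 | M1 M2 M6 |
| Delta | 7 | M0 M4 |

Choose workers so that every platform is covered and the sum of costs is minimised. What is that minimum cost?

Atlas, Bravo, Comet, Delta together cover every platform (Atlas ∪ Bravo ∪ Comet ∪ Delta = {M0, M1, M2, M3, M4, M5, M6}); total cost 13 + 4 + 11 + 7 = 35.
No covering selection has total cost below 35.

35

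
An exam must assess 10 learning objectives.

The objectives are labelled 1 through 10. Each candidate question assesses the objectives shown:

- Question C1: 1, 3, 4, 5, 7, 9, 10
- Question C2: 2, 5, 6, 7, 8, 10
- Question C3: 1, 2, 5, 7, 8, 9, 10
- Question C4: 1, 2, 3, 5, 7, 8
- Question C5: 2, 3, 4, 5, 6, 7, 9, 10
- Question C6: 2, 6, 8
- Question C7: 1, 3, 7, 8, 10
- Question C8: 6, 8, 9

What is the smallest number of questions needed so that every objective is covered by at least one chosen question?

Take {C4, C5}. Their union is {1, 2, 3, 4, 5, 6, 7, 8, 9, 10}, which is all 10 objectives.
No single question has all 10 objectives (the largest, C5, has 8), so 2 is optimal.

2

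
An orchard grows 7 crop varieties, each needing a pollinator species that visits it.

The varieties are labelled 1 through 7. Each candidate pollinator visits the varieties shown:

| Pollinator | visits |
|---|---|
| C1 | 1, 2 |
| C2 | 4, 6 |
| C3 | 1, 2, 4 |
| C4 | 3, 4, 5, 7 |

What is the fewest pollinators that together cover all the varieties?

3

C2 and C3 and C4 together: C2 ∪ C3 ∪ C4 = {1, 2, 3, 4, 5, 6, 7} — every variety is covered.
Only C4 contains 3, so C4 is forced; the remaining 3 varieties need at least 2 more pollinators (each remaining pollinator adds at most 2) — so at least 3 pollinators are needed, and 3 is optimal.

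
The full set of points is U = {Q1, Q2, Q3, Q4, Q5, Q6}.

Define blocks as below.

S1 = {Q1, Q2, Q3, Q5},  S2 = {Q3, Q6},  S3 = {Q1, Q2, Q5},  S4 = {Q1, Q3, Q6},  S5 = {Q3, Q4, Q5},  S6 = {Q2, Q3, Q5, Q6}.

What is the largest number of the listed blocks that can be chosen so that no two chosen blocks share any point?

2

S2, S3 are pairwise disjoint (S2={Q3,Q6}; S3={Q1,Q2,Q5}).
Every remaining block overlaps one of these, and no 3 of the listed blocks are pairwise disjoint, so 2 is the maximum.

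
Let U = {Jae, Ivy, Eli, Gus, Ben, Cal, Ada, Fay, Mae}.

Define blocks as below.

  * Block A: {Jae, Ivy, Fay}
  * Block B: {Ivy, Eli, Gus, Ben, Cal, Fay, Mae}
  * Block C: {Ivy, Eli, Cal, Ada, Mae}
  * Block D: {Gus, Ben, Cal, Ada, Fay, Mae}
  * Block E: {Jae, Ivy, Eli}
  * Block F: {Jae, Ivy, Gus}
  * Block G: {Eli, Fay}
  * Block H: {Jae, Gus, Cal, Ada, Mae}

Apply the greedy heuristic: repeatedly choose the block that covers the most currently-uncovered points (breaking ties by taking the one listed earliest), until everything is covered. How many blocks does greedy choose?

2

Greedy: pick B (covers 7 new) → pick H (covers 2 new). Total picks: 2.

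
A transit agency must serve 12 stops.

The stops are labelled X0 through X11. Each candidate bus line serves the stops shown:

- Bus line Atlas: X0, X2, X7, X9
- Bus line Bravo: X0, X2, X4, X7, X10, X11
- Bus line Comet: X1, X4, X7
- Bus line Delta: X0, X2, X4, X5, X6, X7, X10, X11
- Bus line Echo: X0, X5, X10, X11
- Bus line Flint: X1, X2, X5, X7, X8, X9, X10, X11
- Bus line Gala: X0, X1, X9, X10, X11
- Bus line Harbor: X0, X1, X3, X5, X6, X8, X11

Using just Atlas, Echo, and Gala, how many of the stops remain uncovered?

4

Union of Atlas, Echo, Gala = {X0, X1, X2, X5, X7, X9, X10, X11}.
Not covered: X3, X4, X6, X8 — 4 stops.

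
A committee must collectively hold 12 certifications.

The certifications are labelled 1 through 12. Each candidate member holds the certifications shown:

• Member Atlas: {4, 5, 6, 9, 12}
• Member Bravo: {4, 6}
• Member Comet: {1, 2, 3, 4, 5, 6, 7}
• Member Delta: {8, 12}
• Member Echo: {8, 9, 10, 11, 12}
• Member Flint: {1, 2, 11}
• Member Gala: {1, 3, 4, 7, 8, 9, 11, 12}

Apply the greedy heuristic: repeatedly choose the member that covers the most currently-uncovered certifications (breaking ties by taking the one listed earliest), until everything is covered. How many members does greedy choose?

Greedy: pick Gala (covers 8 new) → pick Comet (covers 3 new) → pick Echo (covers 1 new). Total picks: 3.
(The true minimum cover uses only 2 members, so greedy is not optimal here.)

3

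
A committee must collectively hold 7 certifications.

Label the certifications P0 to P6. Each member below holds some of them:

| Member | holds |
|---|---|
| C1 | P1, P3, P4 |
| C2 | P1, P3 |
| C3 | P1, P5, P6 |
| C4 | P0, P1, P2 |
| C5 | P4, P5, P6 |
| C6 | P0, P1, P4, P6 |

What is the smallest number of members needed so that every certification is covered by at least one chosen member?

C1 and C3 and C4 together: C1 ∪ C3 ∪ C4 = {P0, P1, P2, P3, P4, P5, P6} — every certification is covered.
Only C4 contains P2, so C4 is forced; the remaining 4 certifications need at least 2 more members (each remaining member adds at most 3) — so at least 3 members are needed, and 3 is optimal.

3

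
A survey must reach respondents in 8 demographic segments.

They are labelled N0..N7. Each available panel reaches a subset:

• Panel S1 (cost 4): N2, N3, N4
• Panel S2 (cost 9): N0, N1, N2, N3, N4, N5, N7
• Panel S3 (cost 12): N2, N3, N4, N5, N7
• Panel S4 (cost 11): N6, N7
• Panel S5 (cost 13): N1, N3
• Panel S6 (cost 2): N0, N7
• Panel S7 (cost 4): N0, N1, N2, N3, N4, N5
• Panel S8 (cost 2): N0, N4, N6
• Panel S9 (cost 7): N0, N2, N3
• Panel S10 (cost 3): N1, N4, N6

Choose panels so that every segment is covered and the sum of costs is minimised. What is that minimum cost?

8

S6, S7, S8 together cover every segment (S6 ∪ S7 ∪ S8 = {N0, N1, N2, N3, N4, N5, N6, N7}); total cost 2 + 4 + 2 = 8.
No covering selection has total cost below 8.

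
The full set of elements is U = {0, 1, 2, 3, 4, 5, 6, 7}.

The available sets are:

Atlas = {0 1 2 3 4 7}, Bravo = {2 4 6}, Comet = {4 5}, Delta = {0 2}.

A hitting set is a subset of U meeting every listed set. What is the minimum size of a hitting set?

2

Take H = {2, 4}. Each listed set contains at least one of these, so H is a hitting set of size 2.
The sets Comet, Delta are pairwise disjoint, so any hitting set needs a separate element for each — at least 2. Hence 2 is optimal.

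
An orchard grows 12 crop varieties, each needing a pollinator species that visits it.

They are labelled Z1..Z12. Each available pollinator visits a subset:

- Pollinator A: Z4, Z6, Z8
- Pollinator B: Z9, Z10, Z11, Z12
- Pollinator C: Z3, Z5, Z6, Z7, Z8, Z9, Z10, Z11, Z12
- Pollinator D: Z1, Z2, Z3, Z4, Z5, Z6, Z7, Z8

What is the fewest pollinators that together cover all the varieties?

2

B and D together: B ∪ D = {Z1, Z2, Z3, Z4, Z5, Z6, Z7, Z8, Z9, Z10, Z11, Z12} — every variety is covered.
No single pollinator has all 12 varieties (the largest, C, has 9), so 2 is optimal.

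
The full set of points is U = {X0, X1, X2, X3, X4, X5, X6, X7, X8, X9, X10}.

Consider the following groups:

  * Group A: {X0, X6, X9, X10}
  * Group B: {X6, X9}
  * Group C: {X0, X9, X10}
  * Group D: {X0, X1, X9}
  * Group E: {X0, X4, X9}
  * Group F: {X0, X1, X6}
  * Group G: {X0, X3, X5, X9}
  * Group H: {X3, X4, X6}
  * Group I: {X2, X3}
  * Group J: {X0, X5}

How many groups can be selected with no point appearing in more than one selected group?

3

B, I, J are pairwise disjoint (B={X6,X9}; I={X2,X3}; J={X0,X5}).
Every remaining group overlaps one of these, and no 4 of the listed groups are pairwise disjoint, so 3 is the maximum.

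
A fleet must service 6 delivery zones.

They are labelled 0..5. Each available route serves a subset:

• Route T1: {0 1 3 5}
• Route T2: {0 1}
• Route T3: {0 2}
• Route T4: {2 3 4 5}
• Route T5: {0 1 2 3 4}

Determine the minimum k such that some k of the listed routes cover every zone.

2

T4 and T5 together: T4 ∪ T5 = {0, 1, 2, 3, 4, 5} — every zone is covered.
No single route has all 6 zones (the largest, T5, has 5), so 2 is optimal.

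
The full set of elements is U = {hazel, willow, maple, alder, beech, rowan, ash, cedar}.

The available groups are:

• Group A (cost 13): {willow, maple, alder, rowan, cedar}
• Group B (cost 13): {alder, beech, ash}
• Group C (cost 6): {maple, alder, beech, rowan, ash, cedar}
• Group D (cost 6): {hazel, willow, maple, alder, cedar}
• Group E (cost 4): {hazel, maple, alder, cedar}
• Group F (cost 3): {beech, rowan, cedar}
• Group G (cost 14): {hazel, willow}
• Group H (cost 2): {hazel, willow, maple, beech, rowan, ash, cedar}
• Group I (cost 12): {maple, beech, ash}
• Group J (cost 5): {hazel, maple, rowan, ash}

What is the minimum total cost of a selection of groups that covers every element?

E, H together cover every element (E ∪ H = {hazel, willow, maple, alder, beech, rowan, ash, cedar}); total cost 4 + 2 = 6.
No covering selection has total cost below 6.

6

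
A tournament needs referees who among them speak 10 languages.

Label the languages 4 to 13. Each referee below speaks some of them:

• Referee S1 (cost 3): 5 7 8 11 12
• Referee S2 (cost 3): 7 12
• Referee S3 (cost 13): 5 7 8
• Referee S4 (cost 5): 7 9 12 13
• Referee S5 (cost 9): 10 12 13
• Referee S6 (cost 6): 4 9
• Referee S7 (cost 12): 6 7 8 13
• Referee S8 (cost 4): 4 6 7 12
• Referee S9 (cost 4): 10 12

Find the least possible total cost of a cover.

S1, S4, S8, S9 together cover every language (S1 ∪ S4 ∪ S8 ∪ S9 = {4, 5, 6, 7, 8, 9, 10, 11, 12, 13}); total cost 3 + 5 + 4 + 4 = 16.
No covering selection has total cost below 16.

16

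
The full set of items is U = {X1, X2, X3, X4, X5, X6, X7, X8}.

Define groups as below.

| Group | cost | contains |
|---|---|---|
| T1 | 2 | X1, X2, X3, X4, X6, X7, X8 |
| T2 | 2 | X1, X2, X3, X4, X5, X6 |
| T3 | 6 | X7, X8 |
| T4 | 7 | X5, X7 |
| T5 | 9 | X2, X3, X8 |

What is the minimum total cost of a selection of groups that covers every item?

T1, T2 together cover every item (T1 ∪ T2 = {X1, X2, X3, X4, X5, X6, X7, X8}); total cost 2 + 2 = 4.
No covering selection has total cost below 4.

4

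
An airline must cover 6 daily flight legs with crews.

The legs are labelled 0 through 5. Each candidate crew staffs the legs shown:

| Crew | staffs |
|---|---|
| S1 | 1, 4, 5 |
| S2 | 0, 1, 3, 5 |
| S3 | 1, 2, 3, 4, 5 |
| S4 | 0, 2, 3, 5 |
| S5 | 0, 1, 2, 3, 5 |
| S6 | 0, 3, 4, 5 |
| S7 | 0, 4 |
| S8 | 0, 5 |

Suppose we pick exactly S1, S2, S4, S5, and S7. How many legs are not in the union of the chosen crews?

Union of S1, S2, S4, S5, S7 = {0, 1, 2, 3, 4, 5} — that's every leg, so 0 are uncovered.

0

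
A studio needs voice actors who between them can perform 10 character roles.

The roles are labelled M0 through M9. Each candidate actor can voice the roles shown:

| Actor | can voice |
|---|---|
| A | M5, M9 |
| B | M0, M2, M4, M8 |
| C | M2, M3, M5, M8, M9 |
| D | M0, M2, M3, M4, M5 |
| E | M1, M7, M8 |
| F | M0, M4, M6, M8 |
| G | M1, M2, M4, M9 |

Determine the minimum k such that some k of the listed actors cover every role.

Take {C, E, F}. Their union is {M0, M1, M2, M3, M4, M5, M6, M7, M8, M9}, which is all 10 roles.
Only F contains M6, so F is forced; the remaining 6 roles need at least 2 more actors (each remaining actor adds at most 4) — so at least 3 actors are needed, and 3 is optimal.

3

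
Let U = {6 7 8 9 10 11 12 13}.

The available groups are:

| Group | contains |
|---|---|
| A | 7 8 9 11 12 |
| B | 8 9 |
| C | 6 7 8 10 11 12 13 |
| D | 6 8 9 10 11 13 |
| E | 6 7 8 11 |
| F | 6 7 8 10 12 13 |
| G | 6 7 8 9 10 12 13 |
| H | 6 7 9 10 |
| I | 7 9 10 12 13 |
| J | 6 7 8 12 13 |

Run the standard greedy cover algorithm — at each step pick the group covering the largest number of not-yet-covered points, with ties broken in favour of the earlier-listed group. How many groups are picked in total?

Greedy: pick C (covers 7 new) → pick A (covers 1 new). Total picks: 2.

2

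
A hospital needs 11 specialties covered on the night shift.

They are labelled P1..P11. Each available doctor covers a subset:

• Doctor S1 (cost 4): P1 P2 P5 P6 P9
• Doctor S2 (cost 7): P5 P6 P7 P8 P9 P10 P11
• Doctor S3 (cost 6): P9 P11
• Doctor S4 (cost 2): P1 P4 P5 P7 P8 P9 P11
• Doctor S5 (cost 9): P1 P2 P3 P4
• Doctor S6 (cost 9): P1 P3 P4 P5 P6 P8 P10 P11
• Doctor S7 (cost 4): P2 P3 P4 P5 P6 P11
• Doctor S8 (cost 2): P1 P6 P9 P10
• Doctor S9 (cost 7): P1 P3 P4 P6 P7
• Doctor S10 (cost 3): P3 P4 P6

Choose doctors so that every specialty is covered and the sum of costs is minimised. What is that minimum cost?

8

S4, S7, S8 together cover every specialty (S4 ∪ S7 ∪ S8 = {P1, P2, P3, P4, P5, P6, P7, P8, P9, P10, P11}); total cost 2 + 4 + 2 = 8.
No covering selection has total cost below 8.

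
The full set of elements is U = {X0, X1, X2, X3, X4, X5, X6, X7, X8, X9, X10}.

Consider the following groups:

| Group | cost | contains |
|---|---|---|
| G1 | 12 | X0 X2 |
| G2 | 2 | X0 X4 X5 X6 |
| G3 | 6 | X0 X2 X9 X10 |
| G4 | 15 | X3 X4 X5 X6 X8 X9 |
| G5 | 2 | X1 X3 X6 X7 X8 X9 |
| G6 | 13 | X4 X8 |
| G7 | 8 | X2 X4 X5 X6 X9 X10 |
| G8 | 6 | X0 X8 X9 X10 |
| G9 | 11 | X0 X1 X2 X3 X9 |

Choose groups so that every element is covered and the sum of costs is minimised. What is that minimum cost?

10

G2, G3, G5 together cover every element (G2 ∪ G3 ∪ G5 = {X0, X1, X2, X3, X4, X5, X6, X7, X8, X9, X10}); total cost 2 + 6 + 2 = 10.
No covering selection has total cost below 10.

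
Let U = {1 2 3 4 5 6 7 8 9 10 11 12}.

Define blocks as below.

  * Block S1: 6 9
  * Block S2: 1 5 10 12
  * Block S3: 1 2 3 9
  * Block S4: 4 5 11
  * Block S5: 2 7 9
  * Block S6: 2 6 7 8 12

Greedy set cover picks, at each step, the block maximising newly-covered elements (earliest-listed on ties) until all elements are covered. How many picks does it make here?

Greedy: pick S6 (covers 5 new) → pick S2 (covers 3 new) → pick S3 (covers 2 new) → pick S4 (covers 2 new). Total picks: 4.

4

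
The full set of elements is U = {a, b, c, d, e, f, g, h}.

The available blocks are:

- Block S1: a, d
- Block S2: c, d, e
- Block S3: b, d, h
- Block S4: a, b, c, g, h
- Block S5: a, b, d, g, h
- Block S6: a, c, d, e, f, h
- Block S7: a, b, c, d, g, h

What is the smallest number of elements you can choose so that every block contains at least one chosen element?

The 2 elements {c, d} hit every block.
No single element lies in every block, so at least 2 are needed and 2 is optimal.

2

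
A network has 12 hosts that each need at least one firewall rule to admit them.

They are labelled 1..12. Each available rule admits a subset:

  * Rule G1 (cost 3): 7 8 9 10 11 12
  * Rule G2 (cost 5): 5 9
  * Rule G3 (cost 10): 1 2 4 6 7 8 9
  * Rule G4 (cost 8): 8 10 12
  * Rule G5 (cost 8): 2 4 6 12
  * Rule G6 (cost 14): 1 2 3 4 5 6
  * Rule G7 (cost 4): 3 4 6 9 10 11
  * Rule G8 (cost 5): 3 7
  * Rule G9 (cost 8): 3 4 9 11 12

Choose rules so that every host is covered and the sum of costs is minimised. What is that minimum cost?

17

G1, G6 together cover every host (G1 ∪ G6 = {1, 2, 3, 4, 5, 6, 7, 8, 9, 10, 11, 12}); total cost 3 + 14 = 17.
The greedy pick G1, G7, G6 costs 21; no covering selection beats 17.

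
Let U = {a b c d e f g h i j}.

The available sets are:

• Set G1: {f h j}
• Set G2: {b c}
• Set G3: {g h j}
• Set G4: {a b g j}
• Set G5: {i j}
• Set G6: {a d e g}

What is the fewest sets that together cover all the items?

4

G1, G2, G5, and G6 cover everything between them: the union {a, b, c, d, e, f, g, h, i, j} is all of U.
No 3 of the 6 sets cover everything (all 20 combinations miss at least one item), so 4 is optimal.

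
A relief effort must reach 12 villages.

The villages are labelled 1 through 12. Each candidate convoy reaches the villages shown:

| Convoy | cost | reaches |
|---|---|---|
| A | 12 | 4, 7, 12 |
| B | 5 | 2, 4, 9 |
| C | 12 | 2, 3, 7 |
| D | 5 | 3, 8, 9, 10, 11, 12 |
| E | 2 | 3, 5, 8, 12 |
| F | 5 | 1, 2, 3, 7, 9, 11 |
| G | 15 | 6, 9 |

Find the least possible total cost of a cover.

B, D, E, F, G together cover every village (B ∪ D ∪ E ∪ F ∪ G = {1, 2, 3, 4, 5, 6, 7, 8, 9, 10, 11, 12}); total cost 5 + 5 + 2 + 5 + 15 = 32.
No covering selection has total cost below 32.

32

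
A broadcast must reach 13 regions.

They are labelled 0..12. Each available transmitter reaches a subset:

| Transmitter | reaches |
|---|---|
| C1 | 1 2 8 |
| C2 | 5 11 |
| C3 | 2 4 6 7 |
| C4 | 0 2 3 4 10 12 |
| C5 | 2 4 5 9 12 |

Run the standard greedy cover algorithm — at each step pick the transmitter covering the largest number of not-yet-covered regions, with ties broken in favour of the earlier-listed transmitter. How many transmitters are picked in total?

5

Greedy: pick C4 (covers 6 new) → pick C1 (covers 2 new) → pick C2 (covers 2 new) → pick C3 (covers 2 new) → pick C5 (covers 1 new). Total picks: 5.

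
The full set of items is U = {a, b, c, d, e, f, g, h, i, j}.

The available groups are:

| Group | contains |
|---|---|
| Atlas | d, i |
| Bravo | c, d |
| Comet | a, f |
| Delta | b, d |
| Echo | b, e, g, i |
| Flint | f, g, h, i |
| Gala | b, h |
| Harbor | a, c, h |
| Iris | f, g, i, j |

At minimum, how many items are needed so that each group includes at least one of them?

The 4 items {d, f, h, i} hit every group.
No choice of 3 items meets every group, so 4 is the minimum.

4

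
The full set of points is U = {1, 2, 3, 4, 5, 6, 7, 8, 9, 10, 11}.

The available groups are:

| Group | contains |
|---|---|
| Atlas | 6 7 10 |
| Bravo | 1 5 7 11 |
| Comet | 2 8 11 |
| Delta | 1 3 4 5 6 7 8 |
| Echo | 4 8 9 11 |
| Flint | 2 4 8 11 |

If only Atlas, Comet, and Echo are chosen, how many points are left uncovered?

Union of Atlas, Comet, Echo = {2, 4, 6, 7, 8, 9, 10, 11}.
Not covered: 1, 3, 5 — 3 points.

3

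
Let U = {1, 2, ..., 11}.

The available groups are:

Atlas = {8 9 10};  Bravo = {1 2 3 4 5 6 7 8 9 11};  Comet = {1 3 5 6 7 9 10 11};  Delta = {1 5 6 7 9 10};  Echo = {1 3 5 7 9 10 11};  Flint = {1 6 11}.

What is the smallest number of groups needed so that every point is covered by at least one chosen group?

2

Atlas and Bravo cover everything between them: the union {1, 2, 3, 4, 5, 6, 7, 8, 9, 10, 11} is all of U.
No single group has all 11 points (the largest, Bravo, has 10), so 2 is optimal.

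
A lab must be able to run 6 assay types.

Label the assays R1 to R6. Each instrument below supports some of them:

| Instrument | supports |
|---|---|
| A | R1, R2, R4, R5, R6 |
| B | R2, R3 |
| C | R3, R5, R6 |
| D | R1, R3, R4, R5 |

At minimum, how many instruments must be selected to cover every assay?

Take {A, B}. Their union is {R1, R2, R3, R4, R5, R6}, which is all 6 assays.
No single instrument has all 6 assays (the largest, A, has 5), so 2 is optimal.

2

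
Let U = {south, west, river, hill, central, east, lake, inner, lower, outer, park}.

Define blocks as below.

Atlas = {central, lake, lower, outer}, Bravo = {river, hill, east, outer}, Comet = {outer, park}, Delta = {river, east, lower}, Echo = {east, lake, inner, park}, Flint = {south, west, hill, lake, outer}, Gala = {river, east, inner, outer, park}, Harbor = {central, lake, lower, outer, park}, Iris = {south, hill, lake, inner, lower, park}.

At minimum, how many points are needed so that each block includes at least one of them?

Take H = {lake, lower, outer}. Each listed block contains at least one of these, so H is a hitting set of size 3.
No choice of 2 points meets every block, so 3 is the minimum.

3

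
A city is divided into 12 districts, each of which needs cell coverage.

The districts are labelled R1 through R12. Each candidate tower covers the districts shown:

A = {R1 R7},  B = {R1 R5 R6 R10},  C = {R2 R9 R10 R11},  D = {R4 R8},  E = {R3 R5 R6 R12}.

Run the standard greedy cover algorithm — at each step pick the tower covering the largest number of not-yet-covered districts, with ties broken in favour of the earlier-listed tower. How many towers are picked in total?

5

Greedy: pick B (covers 4 new) → pick C (covers 3 new) → pick D (covers 2 new) → pick E (covers 2 new) → pick A (covers 1 new). Total picks: 5.
(The true minimum cover uses only 4 towers, so greedy is not optimal here.)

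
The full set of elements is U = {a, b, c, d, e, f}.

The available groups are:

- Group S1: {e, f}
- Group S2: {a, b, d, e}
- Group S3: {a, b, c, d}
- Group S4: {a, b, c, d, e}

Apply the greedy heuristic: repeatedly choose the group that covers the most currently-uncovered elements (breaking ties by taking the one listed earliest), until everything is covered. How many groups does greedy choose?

2

Greedy: pick S4 (covers 5 new) → pick S1 (covers 1 new). Total picks: 2.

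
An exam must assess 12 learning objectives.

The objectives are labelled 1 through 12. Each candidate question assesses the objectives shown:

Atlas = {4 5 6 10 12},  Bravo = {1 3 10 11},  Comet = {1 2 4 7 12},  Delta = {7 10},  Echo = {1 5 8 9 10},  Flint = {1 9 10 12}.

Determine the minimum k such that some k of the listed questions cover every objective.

4

Atlas and Bravo and Comet and Echo together: Atlas ∪ Bravo ∪ Comet ∪ Echo = {1, 2, 3, 4, 5, 6, 7, 8, 9, 10, 11, 12} — every objective is covered.
Only Atlas contains 6, so Atlas is forced; the remaining 7 objectives need at least 3 more questions (each remaining question adds at most 3) — so at least 4 questions are needed, and 4 is optimal.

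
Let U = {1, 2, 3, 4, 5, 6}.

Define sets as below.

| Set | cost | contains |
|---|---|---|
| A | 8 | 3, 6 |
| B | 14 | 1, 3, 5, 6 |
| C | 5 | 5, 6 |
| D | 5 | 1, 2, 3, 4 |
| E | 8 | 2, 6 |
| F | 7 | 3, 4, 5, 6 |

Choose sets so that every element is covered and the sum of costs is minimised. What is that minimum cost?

C, D together cover every element (C ∪ D = {1, 2, 3, 4, 5, 6}); total cost 5 + 5 = 10.
No covering selection has total cost below 10.

10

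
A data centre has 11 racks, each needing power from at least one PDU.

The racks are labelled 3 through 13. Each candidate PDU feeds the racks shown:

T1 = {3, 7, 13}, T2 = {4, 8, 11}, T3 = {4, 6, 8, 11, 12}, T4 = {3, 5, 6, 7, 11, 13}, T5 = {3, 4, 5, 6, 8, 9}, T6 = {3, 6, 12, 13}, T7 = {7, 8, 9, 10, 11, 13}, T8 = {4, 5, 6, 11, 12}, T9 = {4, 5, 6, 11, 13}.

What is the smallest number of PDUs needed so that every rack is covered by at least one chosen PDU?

3

T6 and T7 and T8 together: T6 ∪ T7 ∪ T8 = {3, 4, 5, 6, 7, 8, 9, 10, 11, 12, 13} — every rack is covered.
Only T7 contains 10, so T7 is forced; the remaining 5 racks need at least 2 more PDUs (each remaining PDU adds at most 4) — so at least 3 PDUs are needed, and 3 is optimal.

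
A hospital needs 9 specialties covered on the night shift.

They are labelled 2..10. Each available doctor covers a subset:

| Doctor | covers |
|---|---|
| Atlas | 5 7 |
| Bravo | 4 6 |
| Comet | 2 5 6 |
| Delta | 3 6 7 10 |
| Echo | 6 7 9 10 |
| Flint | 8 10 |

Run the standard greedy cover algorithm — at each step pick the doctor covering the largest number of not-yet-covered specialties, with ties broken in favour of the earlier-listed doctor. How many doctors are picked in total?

Greedy: pick Delta (covers 4 new) → pick Comet (covers 2 new) → pick Bravo (covers 1 new) → pick Echo (covers 1 new) → pick Flint (covers 1 new). Total picks: 5.

5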